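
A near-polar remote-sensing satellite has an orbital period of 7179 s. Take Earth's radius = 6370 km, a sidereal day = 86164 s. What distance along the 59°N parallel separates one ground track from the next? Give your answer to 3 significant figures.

1720 km

Node shift per orbit = (7179.0/86164) × 360° = 29.99°.
Equatorial spacing = 29.99 × 111.2 km/° = 3335 km.
At 59° latitude, spacing = 3335 × cos(59°) = 1717 km.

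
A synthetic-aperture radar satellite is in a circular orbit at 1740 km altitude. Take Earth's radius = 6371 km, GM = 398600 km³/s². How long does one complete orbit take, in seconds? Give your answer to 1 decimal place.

Semi-major axis a = 6371 + 1740 = 8111 km. Period T = 2π√(a³/μ) = 2π√(8111³/398600) = 7269.8 s = 121.16 min.

7269.8 seconds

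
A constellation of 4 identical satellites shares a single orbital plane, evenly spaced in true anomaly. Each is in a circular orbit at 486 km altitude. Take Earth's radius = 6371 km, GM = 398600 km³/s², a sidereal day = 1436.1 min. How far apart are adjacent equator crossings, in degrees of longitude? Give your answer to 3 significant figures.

Semi-major axis a = 6371 + 486 = 6857 km. Period T = 2π√(a³/μ) = 2π√(6857³/398600) = 5650.8 s = 94.18 min.
Single-satellite node shift = (5650.8/86166) × 360° = 23.61°.
With 4 satellites evenly phased, successive equator crossings are 23.61/4 = 5.902° apart.

5.90°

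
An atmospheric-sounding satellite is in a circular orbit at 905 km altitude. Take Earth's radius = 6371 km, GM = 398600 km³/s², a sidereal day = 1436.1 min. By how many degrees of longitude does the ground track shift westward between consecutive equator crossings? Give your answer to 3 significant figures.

Semi-major axis a = 6371 + 905 = 7276 km. Period T = 2π√(a³/μ) = 2π√(7276³/398600) = 6176.6 s = 102.94 min.
During one orbit Earth rotates (6176.6 / 86166) × 360° = 25.81°.

25.8°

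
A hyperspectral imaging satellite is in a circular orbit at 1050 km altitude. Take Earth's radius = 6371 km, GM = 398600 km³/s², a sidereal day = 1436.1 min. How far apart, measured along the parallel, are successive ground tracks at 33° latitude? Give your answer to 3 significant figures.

2480 km

Semi-major axis a = 6371 + 1050 = 7421 km. Period T = 2π√(a³/μ) = 2π√(7421³/398600) = 6362.2 s = 106.04 min.
Node shift per orbit = (6362.2/86166) × 360° = 26.58°.
Equatorial spacing = 26.58 × 111.2 km/° = 2956 km.
At 33° latitude, spacing = 2956 × cos(33°) = 2479 km.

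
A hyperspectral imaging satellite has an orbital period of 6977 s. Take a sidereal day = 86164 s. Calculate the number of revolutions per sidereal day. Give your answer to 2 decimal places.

Orbits per sidereal day = 86164 / 6977.0 = 12.350.

12.35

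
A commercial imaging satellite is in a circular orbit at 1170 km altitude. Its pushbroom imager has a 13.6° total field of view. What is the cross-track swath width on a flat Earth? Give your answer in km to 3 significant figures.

279 km

Half-angle = 13.6°/2 = 6.8°.
Swath width ≈ 2h·tan(θ/2) = 2 × 1170 × tan(6.8°) = 279.0 km.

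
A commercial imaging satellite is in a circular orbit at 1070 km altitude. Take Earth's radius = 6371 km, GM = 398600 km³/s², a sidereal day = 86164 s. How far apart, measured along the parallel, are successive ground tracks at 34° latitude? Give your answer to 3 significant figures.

2460 km

Semi-major axis a = 6371 + 1070 = 7441 km. Period T = 2π√(a³/μ) = 2π√(7441³/398600) = 6387.9 s = 106.47 min.
Node shift per orbit = (6387.9/86164) × 360° = 26.69°.
Equatorial spacing = 26.69 × 111.2 km/° = 2968 km.
At 34° latitude, spacing = 2968 × cos(34°) = 2460 km.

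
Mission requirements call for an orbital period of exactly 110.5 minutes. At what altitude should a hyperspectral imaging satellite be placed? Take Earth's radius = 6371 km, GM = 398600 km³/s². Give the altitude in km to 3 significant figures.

1260 km

T = 110.5 min = 6630.0 s.
From T = 2π√(a³/μ): a = (μ T²/4π²)^(1/3) = (398600 × 6630.0² / 4π²)^(1/3) = 7628 km.
Altitude h = a − R = 7628 − 6371 = 1257 km.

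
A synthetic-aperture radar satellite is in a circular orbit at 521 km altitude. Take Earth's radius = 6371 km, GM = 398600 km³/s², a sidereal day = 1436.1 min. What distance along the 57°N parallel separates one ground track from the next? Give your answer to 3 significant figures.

1440 km

Semi-major axis a = 6371 + 521 = 6892 km. Period T = 2π√(a³/μ) = 2π√(6892³/398600) = 5694.2 s = 94.90 min.
Node shift per orbit = (5694.2/86166) × 360° = 23.79°.
Equatorial spacing = 23.79 × 111.2 km/° = 2645 km.
At 57° latitude, spacing = 2645 × cos(57°) = 1441 km.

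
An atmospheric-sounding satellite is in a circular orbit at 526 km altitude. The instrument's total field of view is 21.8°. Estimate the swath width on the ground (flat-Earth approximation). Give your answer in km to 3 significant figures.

Half-angle = 21.8°/2 = 10.9°.
Swath width ≈ 2h·tan(θ/2) = 2 × 526 × tan(10.9°) = 202.6 km.

203 km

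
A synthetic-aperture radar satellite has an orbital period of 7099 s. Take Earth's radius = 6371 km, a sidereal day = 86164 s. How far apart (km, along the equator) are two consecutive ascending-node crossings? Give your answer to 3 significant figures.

3300 km

During one orbit Earth rotates (7099.0 / 86164) × 360° = 29.66°.
At the equator that is 29.66° × (2π·6371/360) km/° = 29.66 × 111.2 = 3298 km.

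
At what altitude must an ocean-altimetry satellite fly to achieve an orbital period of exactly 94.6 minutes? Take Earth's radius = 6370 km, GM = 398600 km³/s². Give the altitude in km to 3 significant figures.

T = 94.6 min = 5676.0 s.
From T = 2π√(a³/μ): a = (μ T²/4π²)^(1/3) = (398600 × 5676.0² / 4π²)^(1/3) = 6877 km.
Altitude h = a − R = 6877 − 6370 = 507 km.

507 km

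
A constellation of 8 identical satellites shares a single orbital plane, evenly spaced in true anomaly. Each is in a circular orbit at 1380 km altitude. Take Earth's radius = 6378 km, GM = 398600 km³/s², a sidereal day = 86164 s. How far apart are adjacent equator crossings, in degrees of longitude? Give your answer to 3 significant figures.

Semi-major axis a = 6378 + 1380 = 7758 km. Period T = 2π√(a³/μ) = 2π√(7758³/398600) = 6800.4 s = 113.34 min.
Single-satellite node shift = (6800.4/86164) × 360° = 28.41°.
With 8 satellites evenly phased, successive equator crossings are 28.41/8 = 3.552° apart.

3.55°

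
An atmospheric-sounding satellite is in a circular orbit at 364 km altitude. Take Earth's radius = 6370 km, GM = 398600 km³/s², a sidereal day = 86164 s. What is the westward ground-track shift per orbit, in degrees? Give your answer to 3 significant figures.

23.0°

Semi-major axis a = 6370 + 364 = 6734 km. Period T = 2π√(a³/μ) = 2π√(6734³/398600) = 5499.5 s = 91.66 min.
During one orbit Earth rotates (5499.5 / 86164) × 360° = 22.98°.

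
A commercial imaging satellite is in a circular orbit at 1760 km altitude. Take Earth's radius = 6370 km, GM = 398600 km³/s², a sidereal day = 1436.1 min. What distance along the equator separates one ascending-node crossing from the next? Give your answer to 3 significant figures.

Semi-major axis a = 6370 + 1760 = 8130 km. Period T = 2π√(a³/μ) = 2π√(8130³/398600) = 7295.4 s = 121.59 min.
During one orbit Earth rotates (7295.4 / 86166) × 360° = 30.48°.
At the equator that is 30.48° × (2π·6370/360) km/° = 30.48 × 111.2 = 3389 km.

3390 km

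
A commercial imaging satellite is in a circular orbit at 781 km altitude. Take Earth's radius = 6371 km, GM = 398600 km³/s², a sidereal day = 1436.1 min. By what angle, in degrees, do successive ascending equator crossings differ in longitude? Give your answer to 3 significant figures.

25.1°

Semi-major axis a = 6371 + 781 = 7152 km. Period T = 2π√(a³/μ) = 2π√(7152³/398600) = 6019.4 s = 100.32 min.
During one orbit Earth rotates (6019.4 / 86166) × 360° = 25.15°.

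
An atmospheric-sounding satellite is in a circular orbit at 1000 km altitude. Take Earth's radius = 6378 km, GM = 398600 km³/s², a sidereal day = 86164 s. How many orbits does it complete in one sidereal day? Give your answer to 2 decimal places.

13.66

Semi-major axis a = 6378 + 1000 = 7378 km. Period T = 2π√(a³/μ) = 2π√(7378³/398600) = 6306.9 s = 105.12 min.
Orbits per sidereal day = 86164 / 6306.9 = 13.662.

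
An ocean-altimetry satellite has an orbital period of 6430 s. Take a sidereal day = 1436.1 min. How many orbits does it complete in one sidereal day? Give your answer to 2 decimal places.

13.40

Orbits per sidereal day = 86166 / 6430.0 = 13.401.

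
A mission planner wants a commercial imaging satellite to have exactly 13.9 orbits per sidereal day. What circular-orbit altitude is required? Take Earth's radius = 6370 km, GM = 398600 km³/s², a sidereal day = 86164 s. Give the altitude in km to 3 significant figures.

923 km

Required period T = 86164 / 13.9 = 6198.8 s.
From T = 2π√(a³/μ): a = (μ T²/4π²)^(1/3) = (398600 × 6198.8² / 4π²)^(1/3) = 7293 km.
Altitude h = a − R = 7293 − 6370 = 923 km.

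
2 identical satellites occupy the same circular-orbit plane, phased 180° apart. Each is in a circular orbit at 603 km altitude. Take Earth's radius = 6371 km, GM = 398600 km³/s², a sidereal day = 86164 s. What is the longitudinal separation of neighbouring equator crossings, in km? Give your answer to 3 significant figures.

Semi-major axis a = 6371 + 603 = 6974 km. Period T = 2π√(a³/μ) = 2π√(6974³/398600) = 5796.1 s = 96.60 min.
Single-satellite node shift = (5796.1/86164) × 360° = 24.22°.
With 2 satellites evenly phased, successive equator crossings are 24.22/2 = 12.108° apart.
That is 12.108 × 111.2 = 1346 km at the equator.

1350 km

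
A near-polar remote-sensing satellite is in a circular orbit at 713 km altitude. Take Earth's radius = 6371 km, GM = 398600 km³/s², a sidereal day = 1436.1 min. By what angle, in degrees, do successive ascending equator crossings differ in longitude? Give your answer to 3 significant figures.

24.8°

Semi-major axis a = 6371 + 713 = 7084 km. Period T = 2π√(a³/μ) = 2π√(7084³/398600) = 5933.7 s = 98.90 min.
During one orbit Earth rotates (5933.7 / 86166) × 360° = 24.79°.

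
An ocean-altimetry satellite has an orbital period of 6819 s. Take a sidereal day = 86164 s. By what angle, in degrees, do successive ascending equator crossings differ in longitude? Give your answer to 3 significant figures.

28.5°

During one orbit Earth rotates (6819.0 / 86164) × 360° = 28.49°.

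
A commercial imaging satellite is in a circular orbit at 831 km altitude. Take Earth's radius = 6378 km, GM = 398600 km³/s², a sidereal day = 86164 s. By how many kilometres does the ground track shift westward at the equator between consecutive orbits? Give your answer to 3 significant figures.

2830 km

Semi-major axis a = 6378 + 831 = 7209 km. Period T = 2π√(a³/μ) = 2π√(7209³/398600) = 6091.5 s = 101.52 min.
During one orbit Earth rotates (6091.5 / 86164) × 360° = 25.45°.
At the equator that is 25.45° × (2π·6378/360) km/° = 25.45 × 111.3 = 2833 km.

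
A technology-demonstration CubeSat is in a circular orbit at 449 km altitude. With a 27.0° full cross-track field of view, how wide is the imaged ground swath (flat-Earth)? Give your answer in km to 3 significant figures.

Half-angle = 27.0°/2 = 13.5°.
Swath width ≈ 2h·tan(θ/2) = 2 × 449 × tan(13.5°) = 215.6 km.

216 km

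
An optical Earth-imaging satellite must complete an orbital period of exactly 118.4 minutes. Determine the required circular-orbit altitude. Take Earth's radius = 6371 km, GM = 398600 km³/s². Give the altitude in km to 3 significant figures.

T = 118.4 min = 7104.0 s.
From T = 2π√(a³/μ): a = (μ T²/4π²)^(1/3) = (398600 × 7104.0² / 4π²)^(1/3) = 7987 km.
Altitude h = a − R = 7987 − 6371 = 1616 km.

1620 km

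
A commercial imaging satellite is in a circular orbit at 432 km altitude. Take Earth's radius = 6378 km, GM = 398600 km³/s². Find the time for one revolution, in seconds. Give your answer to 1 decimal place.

Semi-major axis a = 6378 + 432 = 6810 km. Period T = 2π√(a³/μ) = 2π√(6810³/398600) = 5592.8 s = 93.21 min.

5592.8 seconds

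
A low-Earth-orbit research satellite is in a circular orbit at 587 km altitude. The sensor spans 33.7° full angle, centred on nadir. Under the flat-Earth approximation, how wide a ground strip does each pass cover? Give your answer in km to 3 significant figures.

356 km

Half-angle = 33.7°/2 = 16.85°.
Swath width ≈ 2h·tan(θ/2) = 2 × 587 × tan(16.85°) = 355.6 km.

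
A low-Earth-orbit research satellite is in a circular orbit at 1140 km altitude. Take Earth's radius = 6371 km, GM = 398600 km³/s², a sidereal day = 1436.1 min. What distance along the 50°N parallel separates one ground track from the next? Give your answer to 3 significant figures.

Semi-major axis a = 6371 + 1140 = 7511 km. Period T = 2π√(a³/μ) = 2π√(7511³/398600) = 6478.3 s = 107.97 min.
Node shift per orbit = (6478.3/86166) × 360° = 27.07°.
Equatorial spacing = 27.07 × 111.2 km/° = 3010 km.
At 50° latitude, spacing = 3010 × cos(50°) = 1935 km.

1930 km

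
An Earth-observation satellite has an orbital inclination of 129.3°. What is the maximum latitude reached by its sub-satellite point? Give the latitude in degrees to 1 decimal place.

50.7°

Retrograde orbit: the ground track reaches ±(180° − i) = ±(180 − 129.3) = ±50.7°.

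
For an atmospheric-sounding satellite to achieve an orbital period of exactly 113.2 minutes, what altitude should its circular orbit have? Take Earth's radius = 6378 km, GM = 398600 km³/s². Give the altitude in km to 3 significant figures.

T = 113.2 min = 6792.0 s.
From T = 2π√(a³/μ): a = (μ T²/4π²)^(1/3) = (398600 × 6792.0² / 4π²)^(1/3) = 7752 km.
Altitude h = a − R = 7752 − 6378 = 1374 km.

1370 km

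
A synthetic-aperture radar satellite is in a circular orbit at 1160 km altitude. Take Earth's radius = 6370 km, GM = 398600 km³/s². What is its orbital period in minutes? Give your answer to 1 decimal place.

Semi-major axis a = 6370 + 1160 = 7530 km. Period T = 2π√(a³/μ) = 2π√(7530³/398600) = 6502.8 s = 108.38 min.

108.4 min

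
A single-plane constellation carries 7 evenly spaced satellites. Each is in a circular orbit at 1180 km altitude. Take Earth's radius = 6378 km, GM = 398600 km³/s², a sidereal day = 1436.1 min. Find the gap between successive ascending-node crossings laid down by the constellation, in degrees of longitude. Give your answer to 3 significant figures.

3.90°

Semi-major axis a = 6378 + 1180 = 7558 km. Period T = 2π√(a³/μ) = 2π√(7558³/398600) = 6539.2 s = 108.99 min.
Single-satellite node shift = (6539.2/86166) × 360° = 27.32°.
With 7 satellites evenly phased, successive equator crossings are 27.32/7 = 3.903° apart.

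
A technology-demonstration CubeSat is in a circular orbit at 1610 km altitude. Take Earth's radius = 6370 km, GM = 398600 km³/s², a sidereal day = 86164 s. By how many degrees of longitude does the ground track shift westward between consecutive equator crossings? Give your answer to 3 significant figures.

Semi-major axis a = 6370 + 1610 = 7980 km. Period T = 2π√(a³/μ) = 2π√(7980³/398600) = 7094.4 s = 118.24 min.
During one orbit Earth rotates (7094.4 / 86164) × 360° = 29.64°.

29.6°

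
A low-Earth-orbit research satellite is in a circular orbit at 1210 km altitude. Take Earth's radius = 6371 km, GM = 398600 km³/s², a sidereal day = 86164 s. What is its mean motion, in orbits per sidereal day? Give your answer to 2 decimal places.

13.12

Semi-major axis a = 6371 + 1210 = 7581 km. Period T = 2π√(a³/μ) = 2π√(7581³/398600) = 6569.0 s = 109.48 min.
Orbits per sidereal day = 86164 / 6569.0 = 13.117.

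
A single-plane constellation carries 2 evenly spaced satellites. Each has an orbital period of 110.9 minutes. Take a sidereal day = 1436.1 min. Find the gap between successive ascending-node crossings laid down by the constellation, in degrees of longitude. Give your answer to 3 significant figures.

T = 110.9 min = 6654.0 s.
Single-satellite node shift = (6654.0/86166) × 360° = 27.80°.
With 2 satellites evenly phased, successive equator crossings are 27.80/2 = 13.900° apart.

13.9°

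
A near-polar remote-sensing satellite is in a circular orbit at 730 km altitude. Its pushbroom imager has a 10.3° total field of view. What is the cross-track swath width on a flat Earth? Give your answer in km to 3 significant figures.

Half-angle = 10.3°/2 = 5.15°.
Swath width ≈ 2h·tan(θ/2) = 2 × 730 × tan(5.15°) = 131.6 km.

132 km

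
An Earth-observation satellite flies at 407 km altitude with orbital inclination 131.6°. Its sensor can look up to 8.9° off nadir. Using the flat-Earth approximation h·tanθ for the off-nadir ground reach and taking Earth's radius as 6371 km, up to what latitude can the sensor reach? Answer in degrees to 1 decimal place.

Retrograde orbit: the ground track reaches ±(180° − i) = ±(180 − 131.6) = ±48.4°.
Sensor half-swath on the ground ≈ 407·tan(8.9°) = 64 km = 0.57° of latitude.
Maximum observable latitude ≈ 48.4 + 0.57 = 49.0°.

49.0°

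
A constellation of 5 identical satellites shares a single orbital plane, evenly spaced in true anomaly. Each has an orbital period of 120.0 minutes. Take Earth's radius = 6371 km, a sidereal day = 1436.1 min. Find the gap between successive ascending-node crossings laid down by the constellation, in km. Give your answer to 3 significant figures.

669 km

T = 120.0 min = 7200.0 s.
Single-satellite node shift = (7200.0/86166) × 360° = 30.08°.
With 5 satellites evenly phased, successive equator crossings are 30.08/5 = 6.016° apart.
That is 6.016 × 111.2 = 669 km at the equator.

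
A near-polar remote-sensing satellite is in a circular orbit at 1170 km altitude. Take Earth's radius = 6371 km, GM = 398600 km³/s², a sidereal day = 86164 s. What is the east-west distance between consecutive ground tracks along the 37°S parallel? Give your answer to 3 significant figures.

Semi-major axis a = 6371 + 1170 = 7541 km. Period T = 2π√(a³/μ) = 2π√(7541³/398600) = 6517.1 s = 108.62 min.
Node shift per orbit = (6517.1/86164) × 360° = 27.23°.
Equatorial spacing = 27.23 × 111.2 km/° = 3028 km.
At 37° latitude, spacing = 3028 × cos(37°) = 2418 km.

2420 km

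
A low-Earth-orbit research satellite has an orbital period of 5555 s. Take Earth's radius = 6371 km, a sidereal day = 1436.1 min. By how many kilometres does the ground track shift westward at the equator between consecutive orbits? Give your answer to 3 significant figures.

During one orbit Earth rotates (5555.0 / 86166) × 360° = 23.21°.
At the equator that is 23.21° × (2π·6371/360) km/° = 23.21 × 111.2 = 2581 km.

2580 km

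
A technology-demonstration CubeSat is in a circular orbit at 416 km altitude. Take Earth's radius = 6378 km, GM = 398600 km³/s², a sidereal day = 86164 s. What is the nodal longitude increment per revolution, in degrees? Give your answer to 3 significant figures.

Semi-major axis a = 6378 + 416 = 6794 km. Period T = 2π√(a³/μ) = 2π√(6794³/398600) = 5573.1 s = 92.89 min.
During one orbit Earth rotates (5573.1 / 86164) × 360° = 23.28°.

23.3°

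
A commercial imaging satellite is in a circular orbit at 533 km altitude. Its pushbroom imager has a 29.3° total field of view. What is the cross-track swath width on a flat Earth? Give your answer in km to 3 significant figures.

Half-angle = 29.3°/2 = 14.65°.
Swath width ≈ 2h·tan(θ/2) = 2 × 533 × tan(14.65°) = 278.7 km.

279 km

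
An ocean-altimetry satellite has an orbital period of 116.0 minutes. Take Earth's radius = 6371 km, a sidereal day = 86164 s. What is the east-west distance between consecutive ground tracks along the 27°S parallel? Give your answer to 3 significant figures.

T = 116.0 min = 6960.0 s.
Node shift per orbit = (6960.0/86164) × 360° = 29.08°.
Equatorial spacing = 29.08 × 111.2 km/° = 3233 km.
At 27° latitude, spacing = 3233 × cos(27°) = 2881 km.

2880 km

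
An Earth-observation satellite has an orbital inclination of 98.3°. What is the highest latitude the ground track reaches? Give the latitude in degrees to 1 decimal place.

Retrograde orbit: the ground track reaches ±(180° − i) = ±(180 − 98.3) = ±81.7°.

81.7°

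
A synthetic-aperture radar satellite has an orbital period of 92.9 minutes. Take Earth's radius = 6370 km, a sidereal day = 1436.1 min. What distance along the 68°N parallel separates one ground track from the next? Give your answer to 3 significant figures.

970 km

T = 92.9 min = 5574.0 s.
Node shift per orbit = (5574.0/86166) × 360° = 23.29°.
Equatorial spacing = 23.29 × 111.2 km/° = 2589 km.
At 68° latitude, spacing = 2589 × cos(68°) = 970 km.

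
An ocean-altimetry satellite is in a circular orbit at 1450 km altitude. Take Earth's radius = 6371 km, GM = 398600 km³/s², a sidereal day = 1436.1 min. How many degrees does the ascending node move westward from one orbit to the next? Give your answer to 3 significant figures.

28.8°

Semi-major axis a = 6371 + 1450 = 7821 km. Period T = 2π√(a³/μ) = 2π√(7821³/398600) = 6883.4 s = 114.72 min.
During one orbit Earth rotates (6883.4 / 86166) × 360° = 28.76°.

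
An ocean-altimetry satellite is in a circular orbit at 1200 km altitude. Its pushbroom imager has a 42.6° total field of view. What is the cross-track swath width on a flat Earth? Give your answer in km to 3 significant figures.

Half-angle = 42.6°/2 = 21.3°.
Swath width ≈ 2h·tan(θ/2) = 2 × 1200 × tan(21.3°) = 935.7 km.

936 km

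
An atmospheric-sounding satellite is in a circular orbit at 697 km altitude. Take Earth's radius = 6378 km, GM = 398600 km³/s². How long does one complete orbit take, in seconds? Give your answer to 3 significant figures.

Semi-major axis a = 6378 + 697 = 7075 km. Period T = 2π√(a³/μ) = 2π√(7075³/398600) = 5922.4 s = 98.71 min.

5920 seconds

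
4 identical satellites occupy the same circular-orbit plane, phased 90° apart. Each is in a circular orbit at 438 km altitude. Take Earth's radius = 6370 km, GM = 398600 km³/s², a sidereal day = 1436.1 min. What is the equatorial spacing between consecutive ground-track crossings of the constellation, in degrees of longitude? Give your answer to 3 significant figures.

Semi-major axis a = 6370 + 438 = 6808 km. Period T = 2π√(a³/μ) = 2π√(6808³/398600) = 5590.4 s = 93.17 min.
Single-satellite node shift = (5590.4/86166) × 360° = 23.36°.
With 4 satellites evenly phased, successive equator crossings are 23.36/4 = 5.839° apart.

5.84°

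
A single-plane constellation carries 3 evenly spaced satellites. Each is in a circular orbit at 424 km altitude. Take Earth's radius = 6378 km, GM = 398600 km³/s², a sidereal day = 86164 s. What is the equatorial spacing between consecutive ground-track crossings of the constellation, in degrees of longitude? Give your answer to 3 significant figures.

Semi-major axis a = 6378 + 424 = 6802 km. Period T = 2π√(a³/μ) = 2π√(6802³/398600) = 5583.0 s = 93.05 min.
Single-satellite node shift = (5583.0/86164) × 360° = 23.33°.
With 3 satellites evenly phased, successive equator crossings are 23.33/3 = 7.775° apart.

7.78°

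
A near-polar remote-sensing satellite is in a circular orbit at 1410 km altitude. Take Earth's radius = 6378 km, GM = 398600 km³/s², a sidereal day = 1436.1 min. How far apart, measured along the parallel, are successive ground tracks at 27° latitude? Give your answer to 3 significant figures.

Semi-major axis a = 6378 + 1410 = 7788 km. Period T = 2π√(a³/μ) = 2π√(7788³/398600) = 6839.9 s = 114.00 min.
Node shift per orbit = (6839.9/86166) × 360° = 28.58°.
Equatorial spacing = 28.58 × 111.3 km/° = 3181 km.
At 27° latitude, spacing = 3181 × cos(27°) = 2834 km.

2830 km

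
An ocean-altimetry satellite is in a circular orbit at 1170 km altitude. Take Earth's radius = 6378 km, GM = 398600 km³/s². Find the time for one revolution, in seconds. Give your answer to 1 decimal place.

6526.2 seconds

Semi-major axis a = 6378 + 1170 = 7548 km. Period T = 2π√(a³/μ) = 2π√(7548³/398600) = 6526.2 s = 108.77 min.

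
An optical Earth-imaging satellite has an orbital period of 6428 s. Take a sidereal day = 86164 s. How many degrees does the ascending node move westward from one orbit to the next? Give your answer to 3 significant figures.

During one orbit Earth rotates (6428.0 / 86164) × 360° = 26.86°.

26.9°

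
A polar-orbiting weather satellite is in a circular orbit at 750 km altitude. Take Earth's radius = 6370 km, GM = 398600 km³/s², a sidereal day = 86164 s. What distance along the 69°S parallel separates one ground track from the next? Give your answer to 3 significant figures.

Semi-major axis a = 6370 + 750 = 7120 km. Period T = 2π√(a³/μ) = 2π√(7120³/398600) = 5979.0 s = 99.65 min.
Node shift per orbit = (5979.0/86164) × 360° = 24.98°.
Equatorial spacing = 24.98 × 111.2 km/° = 2777 km.
At 69° latitude, spacing = 2777 × cos(69°) = 995 km.

995 km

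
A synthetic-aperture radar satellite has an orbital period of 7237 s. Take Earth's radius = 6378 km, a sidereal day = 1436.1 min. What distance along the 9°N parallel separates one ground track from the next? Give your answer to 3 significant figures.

Node shift per orbit = (7237.0/86166) × 360° = 30.24°.
Equatorial spacing = 30.24 × 111.3 km/° = 3366 km.
At 9° latitude, spacing = 3366 × cos(9°) = 3324 km.

3320 km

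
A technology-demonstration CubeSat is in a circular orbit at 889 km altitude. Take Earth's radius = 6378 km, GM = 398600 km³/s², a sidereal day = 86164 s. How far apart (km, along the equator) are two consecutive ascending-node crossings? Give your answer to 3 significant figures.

Semi-major axis a = 6378 + 889 = 7267 km. Period T = 2π√(a³/μ) = 2π√(7267³/398600) = 6165.2 s = 102.75 min.
During one orbit Earth rotates (6165.2 / 86164) × 360° = 25.76°.
At the equator that is 25.76° × (2π·6378/360) km/° = 25.76 × 111.3 = 2867 km.

2870 km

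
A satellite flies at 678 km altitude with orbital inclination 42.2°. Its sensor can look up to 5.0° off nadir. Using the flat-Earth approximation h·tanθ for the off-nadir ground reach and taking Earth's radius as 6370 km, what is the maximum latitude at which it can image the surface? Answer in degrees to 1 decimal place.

For a prograde orbit the ground track reaches latitude ±i = ±42.2°.
Sensor half-swath on the ground ≈ 678·tan(5.0°) = 59 km = 0.53° of latitude.
Maximum observable latitude ≈ 42.2 + 0.53 = 42.7°.

42.7°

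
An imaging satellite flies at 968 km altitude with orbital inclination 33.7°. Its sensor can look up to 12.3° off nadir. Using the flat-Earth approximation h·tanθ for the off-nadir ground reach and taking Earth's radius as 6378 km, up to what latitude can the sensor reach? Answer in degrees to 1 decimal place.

35.6°

For a prograde orbit the ground track reaches latitude ±i = ±33.7°.
Sensor half-swath on the ground ≈ 968·tan(12.3°) = 211 km = 1.90° of latitude.
Maximum observable latitude ≈ 33.7 + 1.90 = 35.6°.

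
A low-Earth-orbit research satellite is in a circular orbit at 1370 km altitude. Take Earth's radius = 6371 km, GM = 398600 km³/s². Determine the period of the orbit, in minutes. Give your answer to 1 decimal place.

113.0 min

Semi-major axis a = 6371 + 1370 = 7741 km. Period T = 2π√(a³/μ) = 2π√(7741³/398600) = 6778.1 s = 112.97 min.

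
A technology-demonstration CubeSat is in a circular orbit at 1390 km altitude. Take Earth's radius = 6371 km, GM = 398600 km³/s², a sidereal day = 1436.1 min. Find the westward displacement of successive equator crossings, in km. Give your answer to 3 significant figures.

3160 km

Semi-major axis a = 6371 + 1390 = 7761 km. Period T = 2π√(a³/μ) = 2π√(7761³/398600) = 6804.4 s = 113.41 min.
During one orbit Earth rotates (6804.4 / 86166) × 360° = 28.43°.
At the equator that is 28.43° × (2π·6371/360) km/° = 28.43 × 111.2 = 3161 km.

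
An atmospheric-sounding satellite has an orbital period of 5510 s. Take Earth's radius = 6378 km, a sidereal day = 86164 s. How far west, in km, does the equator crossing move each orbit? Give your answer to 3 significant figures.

During one orbit Earth rotates (5510.0 / 86164) × 360° = 23.02°.
At the equator that is 23.02° × (2π·6378/360) km/° = 23.02 × 111.3 = 2563 km.

2560 km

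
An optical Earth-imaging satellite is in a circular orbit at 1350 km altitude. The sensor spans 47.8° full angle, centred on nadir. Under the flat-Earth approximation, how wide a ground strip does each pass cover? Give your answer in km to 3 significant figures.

1200 km

Half-angle = 47.8°/2 = 23.9°.
Swath width ≈ 2h·tan(θ/2) = 2 × 1350 × tan(23.9°) = 1196.5 km.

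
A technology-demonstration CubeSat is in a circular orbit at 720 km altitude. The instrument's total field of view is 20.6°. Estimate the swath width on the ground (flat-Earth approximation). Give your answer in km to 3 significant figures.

262 km

Half-angle = 20.6°/2 = 10.3°.
Swath width ≈ 2h·tan(θ/2) = 2 × 720 × tan(10.3°) = 261.7 km.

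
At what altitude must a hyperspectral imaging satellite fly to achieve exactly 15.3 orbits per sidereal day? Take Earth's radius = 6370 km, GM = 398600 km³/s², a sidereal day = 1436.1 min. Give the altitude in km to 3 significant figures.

472 km

Required period T = 86166 / 15.3 = 5631.8 s.
From T = 2π√(a³/μ): a = (μ T²/4π²)^(1/3) = (398600 × 5631.8² / 4π²)^(1/3) = 6842 km.
Altitude h = a − R = 6842 − 6370 = 472 km.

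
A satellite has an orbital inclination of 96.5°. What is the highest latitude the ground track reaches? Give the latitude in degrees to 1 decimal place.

Retrograde orbit: the ground track reaches ±(180° − i) = ±(180 − 96.5) = ±83.5°.

83.5°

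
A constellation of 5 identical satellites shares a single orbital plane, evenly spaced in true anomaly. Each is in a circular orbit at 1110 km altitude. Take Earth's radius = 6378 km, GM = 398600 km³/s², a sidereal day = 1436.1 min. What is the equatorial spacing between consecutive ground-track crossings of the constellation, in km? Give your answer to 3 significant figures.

600 km

Semi-major axis a = 6378 + 1110 = 7488 km. Period T = 2π√(a³/μ) = 2π√(7488³/398600) = 6448.5 s = 107.48 min.
Single-satellite node shift = (6448.5/86166) × 360° = 26.94°.
With 5 satellites evenly phased, successive equator crossings are 26.94/5 = 5.388° apart.
That is 5.388 × 111.3 = 600 km at the equator.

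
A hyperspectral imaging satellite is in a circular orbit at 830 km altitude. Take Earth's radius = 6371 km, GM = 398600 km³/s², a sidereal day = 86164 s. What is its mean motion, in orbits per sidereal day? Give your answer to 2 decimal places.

Semi-major axis a = 6371 + 830 = 7201 km. Period T = 2π√(a³/μ) = 2π√(7201³/398600) = 6081.4 s = 101.36 min.
Orbits per sidereal day = 86164 / 6081.4 = 14.169.

14.17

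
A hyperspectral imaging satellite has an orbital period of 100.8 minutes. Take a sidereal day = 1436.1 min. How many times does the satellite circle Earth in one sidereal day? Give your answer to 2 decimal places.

14.25

T = 100.8 min = 6048.0 s.
Orbits per sidereal day = 86166 / 6048.0 = 14.247.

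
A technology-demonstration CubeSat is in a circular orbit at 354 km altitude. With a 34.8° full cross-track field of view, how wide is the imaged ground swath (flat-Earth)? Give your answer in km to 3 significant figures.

222 km

Half-angle = 34.8°/2 = 17.4°.
Swath width ≈ 2h·tan(θ/2) = 2 × 354 × tan(17.4°) = 221.9 km.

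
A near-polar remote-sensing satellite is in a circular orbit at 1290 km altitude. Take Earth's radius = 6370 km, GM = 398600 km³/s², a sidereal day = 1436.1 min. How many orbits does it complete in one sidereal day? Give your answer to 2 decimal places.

12.91

Semi-major axis a = 6370 + 1290 = 7660 km. Period T = 2π√(a³/μ) = 2π√(7660³/398600) = 6672.0 s = 111.20 min.
Orbits per sidereal day = 86166 / 6672.0 = 12.915.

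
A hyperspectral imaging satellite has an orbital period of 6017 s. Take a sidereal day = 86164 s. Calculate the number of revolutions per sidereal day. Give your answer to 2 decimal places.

Orbits per sidereal day = 86164 / 6017.0 = 14.320.

14.32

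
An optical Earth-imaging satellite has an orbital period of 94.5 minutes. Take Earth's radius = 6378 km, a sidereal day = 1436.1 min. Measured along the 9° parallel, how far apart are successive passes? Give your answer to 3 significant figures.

T = 94.5 min = 5670.0 s.
Node shift per orbit = (5670.0/86166) × 360° = 23.69°.
Equatorial spacing = 23.69 × 111.3 km/° = 2637 km.
At 9° latitude, spacing = 2637 × cos(9°) = 2605 km.

2600 km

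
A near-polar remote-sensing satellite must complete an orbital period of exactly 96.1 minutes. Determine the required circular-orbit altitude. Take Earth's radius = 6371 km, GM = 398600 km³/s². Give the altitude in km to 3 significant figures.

T = 96.1 min = 5766.0 s.
From T = 2π√(a³/μ): a = (μ T²/4π²)^(1/3) = (398600 × 5766.0² / 4π²)^(1/3) = 6950 km.
Altitude h = a − R = 6950 − 6371 = 579 km.

579 km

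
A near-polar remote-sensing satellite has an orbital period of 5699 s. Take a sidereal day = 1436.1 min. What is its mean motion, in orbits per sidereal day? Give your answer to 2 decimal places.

15.12

Orbits per sidereal day = 86166 / 5699.0 = 15.119.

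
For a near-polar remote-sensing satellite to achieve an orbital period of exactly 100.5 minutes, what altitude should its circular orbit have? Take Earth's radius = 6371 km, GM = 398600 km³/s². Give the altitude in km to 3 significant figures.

T = 100.5 min = 6030.0 s.
From T = 2π√(a³/μ): a = (μ T²/4π²)^(1/3) = (398600 × 6030.0² / 4π²)^(1/3) = 7160 km.
Altitude h = a − R = 7160 − 6371 = 789 km.

789 km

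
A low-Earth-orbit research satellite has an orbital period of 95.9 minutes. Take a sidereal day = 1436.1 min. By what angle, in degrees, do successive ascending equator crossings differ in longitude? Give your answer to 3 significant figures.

T = 95.9 min = 5754.0 s.
During one orbit Earth rotates (5754.0 / 86166) × 360° = 24.04°.

24.0°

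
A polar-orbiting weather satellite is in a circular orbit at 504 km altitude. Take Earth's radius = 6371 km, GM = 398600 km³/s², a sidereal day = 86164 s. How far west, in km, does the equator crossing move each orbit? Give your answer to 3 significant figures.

Semi-major axis a = 6371 + 504 = 6875 km. Period T = 2π√(a³/μ) = 2π√(6875³/398600) = 5673.1 s = 94.55 min.
During one orbit Earth rotates (5673.1 / 86164) × 360° = 23.70°.
At the equator that is 23.70° × (2π·6371/360) km/° = 23.70 × 111.2 = 2636 km.

2640 km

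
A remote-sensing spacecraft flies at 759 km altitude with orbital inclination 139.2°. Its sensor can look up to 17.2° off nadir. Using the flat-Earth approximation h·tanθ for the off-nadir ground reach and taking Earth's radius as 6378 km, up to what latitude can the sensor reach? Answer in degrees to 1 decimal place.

42.9°

Retrograde orbit: the ground track reaches ±(180° − i) = ±(180 − 139.2) = ±40.8°.
Sensor half-swath on the ground ≈ 759·tan(17.2°) = 235 km = 2.11° of latitude.
Maximum observable latitude ≈ 40.8 + 2.11 = 42.9°.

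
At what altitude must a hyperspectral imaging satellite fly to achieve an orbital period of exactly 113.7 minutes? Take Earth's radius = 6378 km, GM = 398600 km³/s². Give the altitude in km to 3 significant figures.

T = 113.7 min = 6822.0 s.
From T = 2π√(a³/μ): a = (μ T²/4π²)^(1/3) = (398600 × 6822.0² / 4π²)^(1/3) = 7774 km.
Altitude h = a − R = 7774 − 6378 = 1396 km.

1400 km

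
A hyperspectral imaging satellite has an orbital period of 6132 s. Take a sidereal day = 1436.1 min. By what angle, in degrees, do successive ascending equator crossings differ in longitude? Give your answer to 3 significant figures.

25.6°

During one orbit Earth rotates (6132.0 / 86166) × 360° = 25.62°.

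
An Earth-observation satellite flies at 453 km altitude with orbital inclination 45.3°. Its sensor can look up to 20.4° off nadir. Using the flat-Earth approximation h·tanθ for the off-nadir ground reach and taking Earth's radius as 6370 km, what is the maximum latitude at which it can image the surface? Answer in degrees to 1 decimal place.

For a prograde orbit the ground track reaches latitude ±i = ±45.3°.
Sensor half-swath on the ground ≈ 453·tan(20.4°) = 168 km = 1.52° of latitude.
Maximum observable latitude ≈ 45.3 + 1.52 = 46.8°.

46.8°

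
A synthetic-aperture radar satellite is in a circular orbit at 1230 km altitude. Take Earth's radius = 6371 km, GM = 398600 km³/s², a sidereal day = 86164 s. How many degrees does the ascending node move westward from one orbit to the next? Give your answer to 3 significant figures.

Semi-major axis a = 6371 + 1230 = 7601 km. Period T = 2π√(a³/μ) = 2π√(7601³/398600) = 6595.0 s = 109.92 min.
During one orbit Earth rotates (6595.0 / 86164) × 360° = 27.55°.

27.6°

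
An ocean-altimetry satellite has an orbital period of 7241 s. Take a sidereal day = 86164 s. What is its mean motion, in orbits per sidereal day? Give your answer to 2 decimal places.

11.90

Orbits per sidereal day = 86164 / 7241.0 = 11.899.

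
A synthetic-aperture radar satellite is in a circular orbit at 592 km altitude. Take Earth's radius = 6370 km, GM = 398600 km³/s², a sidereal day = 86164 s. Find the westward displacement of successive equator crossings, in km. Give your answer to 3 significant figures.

Semi-major axis a = 6370 + 592 = 6962 km. Period T = 2π√(a³/μ) = 2π√(6962³/398600) = 5781.1 s = 96.35 min.
During one orbit Earth rotates (5781.1 / 86164) × 360° = 24.15°.
At the equator that is 24.15° × (2π·6370/360) km/° = 24.15 × 111.2 = 2685 km.

2690 km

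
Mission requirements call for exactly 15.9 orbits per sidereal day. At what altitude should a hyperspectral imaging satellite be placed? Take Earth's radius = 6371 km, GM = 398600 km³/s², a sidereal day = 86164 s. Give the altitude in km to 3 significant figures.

297 km

Required period T = 86164 / 15.9 = 5419.1 s.
From T = 2π√(a³/μ): a = (μ T²/4π²)^(1/3) = (398600 × 5419.1² / 4π²)^(1/3) = 6668 km.
Altitude h = a − R = 6668 − 6371 = 297 km.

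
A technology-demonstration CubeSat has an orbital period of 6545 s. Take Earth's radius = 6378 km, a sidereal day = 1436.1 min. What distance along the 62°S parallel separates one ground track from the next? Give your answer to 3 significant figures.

Node shift per orbit = (6545.0/86166) × 360° = 27.34°.
Equatorial spacing = 27.34 × 111.3 km/° = 3044 km.
At 62° latitude, spacing = 3044 × cos(62°) = 1429 km.

1430 km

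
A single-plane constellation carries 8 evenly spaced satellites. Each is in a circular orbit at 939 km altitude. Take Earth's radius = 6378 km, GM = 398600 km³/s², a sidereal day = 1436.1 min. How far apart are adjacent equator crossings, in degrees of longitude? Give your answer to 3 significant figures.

Semi-major axis a = 6378 + 939 = 7317 km. Period T = 2π√(a³/μ) = 2π√(7317³/398600) = 6228.9 s = 103.81 min.
Single-satellite node shift = (6228.9/86166) × 360° = 26.02°.
With 8 satellites evenly phased, successive equator crossings are 26.02/8 = 3.253° apart.

3.25°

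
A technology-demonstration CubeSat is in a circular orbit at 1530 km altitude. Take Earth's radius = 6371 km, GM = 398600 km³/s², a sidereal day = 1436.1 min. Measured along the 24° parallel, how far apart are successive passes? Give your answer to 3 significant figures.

2970 km

Semi-major axis a = 6371 + 1530 = 7901 km. Period T = 2π√(a³/μ) = 2π√(7901³/398600) = 6989.3 s = 116.49 min.
Node shift per orbit = (6989.3/86166) × 360° = 29.20°.
Equatorial spacing = 29.20 × 111.2 km/° = 3247 km.
At 24° latitude, spacing = 3247 × cos(24°) = 2966 km.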